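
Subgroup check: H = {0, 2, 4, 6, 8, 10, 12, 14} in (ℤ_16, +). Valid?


Subgroup test for H = {0, 2, 4, 6, 8, 10, 12, 14} in (ℤ_16, +):
(1) 0 ∈ H? Yes
(2) Closure: for all a,b ∈ H, (a+b) mod 16 ∈ H? Yes
(3) Inverses: for all a ∈ H, -a mod 16 ∈ H? Yes

Yes, H is a subgroup of ℤ_16


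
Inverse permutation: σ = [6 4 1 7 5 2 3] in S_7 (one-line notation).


To find σ⁻¹, swap domain and range:
σ(1) = 6 → σ⁻¹(6) = 1
σ(2) = 4 → σ⁻¹(4) = 2
σ(3) = 1 → σ⁻¹(1) = 3
σ(4) = 7 → σ⁻¹(7) = 4
σ(5) = 5 → σ⁻¹(5) = 5
σ(6) = 2 → σ⁻¹(2) = 6
σ(7) = 3 → σ⁻¹(3) = 7

σ⁻¹ = [3 6 7 2 5 1 4]


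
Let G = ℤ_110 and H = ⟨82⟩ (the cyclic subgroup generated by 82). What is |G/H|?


|⟨82⟩| = n / gcd(82, 110) = 110 / 2 = 55
H is normal (ℤ_110 is abelian).
|G/H| = |G| / |H| = 110 / 55 = 2

|G/H| = 2


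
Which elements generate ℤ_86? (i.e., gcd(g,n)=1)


g generates ℤ_n iff gcd(g,n) = 1
Prime factors of 86: 2, 43
Generators are g ∈ {1,...,85} not divisible by any of these primes.
Generators: {1, 3, 5, 7, 9, 11, 13, 15, 17, 19, 21, 23, 25, 27, 29, 31, 33, 35, 37, 39, 41, 45, 47, 49, 51, 53, 55, 57, 59, 61, 63, 65, 67, 69, 71, 73, 75, 77, 79, 81, 83, 85}
Number of generators = φ(86) = 42

Generators of ℤ_86 = {1, 3, 5, 7, 9, 11, 13, 15, 17, 19, 21, 23, 25, 27, 29, 31, 33, 35, 37, 39, 41, 45, 47, 49, 51, 53, 55, 57, 59, 61, 63, 65, 67, 69, 71, 73, 75, 77, 79, 81, 83, 85}


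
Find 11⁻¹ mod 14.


Use the extended Euclidean algorithm to write 1 = 11·s + 14·t; then s mod 14 is the inverse.
Euclidean algorithm:
  11 = 0·14 + 11
  14 = 1·11 + 3
  11 = 3·3 + 2
  3 = 1·2 + 1
  2 = 2·1 + 0
gcd(11,14) = 1
Back-substitution gives: 11·(-5) + 14·(4) = 1
So 11⁻¹ ≡ -5 ≡ 9 (mod 14)
Check: 11 × 9 = 99 ≡ 1 (mod 14) ✓

11⁻¹ ≡ 9 (mod 14)


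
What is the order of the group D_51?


|D_n| = 2n (n rotations and n reflections)
|D_51| = 2×51 = 102

|D_51| = 102


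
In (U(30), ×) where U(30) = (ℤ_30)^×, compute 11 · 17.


Operation: multiplication mod 30
11 · 17 = (a × b) mod 30 with a = 11, b = 17

11 · 17 = 7


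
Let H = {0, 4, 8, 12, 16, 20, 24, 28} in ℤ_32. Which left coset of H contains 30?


30 + H = {30 + h (mod 32) : h ∈ H}
30+0=30, 30+4=2, 30+8=6, 30+12=10, 30+16=14, 30+20=18, 30+24=22, 30+28=26
30 + H = {2, 6, 10, 14, 18, 22, 26, 30} = 2 + H

30 + H = {2, 6, 10, 14, 18, 22, 26, 30}


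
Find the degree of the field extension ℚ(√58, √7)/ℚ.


[ℚ(√58,√7):ℚ] = [ℚ(√58,√7):ℚ(√58)]·[ℚ(√58):ℚ] = 2·2 = 4

[ℚ(√58, √7)/ℚ] = 4


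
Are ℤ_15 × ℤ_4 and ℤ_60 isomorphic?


Comparing ℤ_15 × ℤ_4 and ℤ_60:
gcd(15,4) = 1, so ℤ_15 × ℤ_4 ≅ ℤ_60 (CRT)

Yes, ℤ_15 × ℤ_4 ≅ ℤ_60


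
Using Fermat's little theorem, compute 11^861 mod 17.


Fermat's little theorem: if p is prime and gcd(a,p)=1, then a^(p-1) ≡ 1 (mod p)
p = 17 is prime, gcd(11,17) = 1
Reduce exponent: 861 mod 16 = 13
So 11^861 ≡ 11^13 (mod 17)
11^13 mod 17 = 7

11^861 ≡ 7 (mod 17)


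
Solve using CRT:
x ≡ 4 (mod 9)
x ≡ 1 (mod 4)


m₁ = 9, m₂ = 4, gcd = 1, so CRT applies. M = m₁·m₂ = 36
Let M₁ = M/m₁ = 4, M₂ = M/m₂ = 9
Find y₁ ≡ M₁⁻¹ (mod m₁): 4⁻¹ ≡ 7 (mod 9)
Find y₂ ≡ M₂⁻¹ (mod m₂): 9⁻¹ ≡ 1 (mod 4)
x = a₁·M₁·y₁ + a₂·M₂·y₂ = 4·4·7 + 1·9·1 = 121
Reduce mod 36: x ≡ 13
Check: 13 mod 9 = 4 ✓, 13 mod 4 = 1 ✓

x ≡ 13 (mod 36)


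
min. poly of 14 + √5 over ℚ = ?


Let α = 14 + √5. Then α - 14 = √5, so (α - 14)² = 5, giving α² - 28α + 191 = 0. Degree 2 and α ∉ ℚ, so this is the minimal polynomial.

Minimal polynomial: x² - 28x + 191


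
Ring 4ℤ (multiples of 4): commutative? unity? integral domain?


4ℤ is a commutative ring under +,× but has no multiplicative identity (1 ∉ 4ℤ); it has no zero divisors, but without unity it is not an integral domain
Commutative: Yes
Integral domain: No
Has unity: No

4ℤ (multiples of 4): Commutative=Yes, Unity=No


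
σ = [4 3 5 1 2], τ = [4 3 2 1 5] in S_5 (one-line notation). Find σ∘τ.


σ∘τ: apply τ first, then σ
1 →τ 4 →σ 1
2 →τ 3 →σ 5
3 →τ 2 →σ 3
4 →τ 1 →σ 4
5 →τ 5 →σ 2

σ∘τ = [1 5 3 4 2]


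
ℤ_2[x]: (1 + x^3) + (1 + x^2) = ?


Add coefficients mod 2:
x^0: 1 + 1 = 0 (mod 2)
x^1: 0 + 0 = 0 (mod 2)
x^2: 0 + 1 = 1 (mod 2)
x^3: 1 + 0 = 1 (mod 2)
Result: x^2 + x^3

f + g = x^2 + x^3


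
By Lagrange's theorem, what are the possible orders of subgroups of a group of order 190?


Lagrange's theorem: |H| divides |G|
|G| = 190
Divisors of 190: 1, 2, 5, 10, 19, 38, 95, 190

Possible subgroup orders: {1, 2, 5, 10, 19, 38, 95, 190}


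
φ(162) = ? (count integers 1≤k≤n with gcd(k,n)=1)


Factor n: 162 = 2 × 3^4
φ(n) = n · ∏(1 - 1/p) over distinct primes p | n
φ(162) = 162 · (1 - 1/2) · (1 - 1/3) = 54

φ(162) = 54


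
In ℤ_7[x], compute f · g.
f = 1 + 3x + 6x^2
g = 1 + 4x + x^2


Expand and collect like terms; reduce coefficients mod 7:
x^0: 1·1 = 1 ≡ 1 (mod 7)
x^1: 1·4 + 3·1 = 7 ≡ 0 (mod 7)
x^2: 1·1 + 3·4 + 6·1 = 19 ≡ 5 (mod 7)
x^3: 3·1 + 6·4 = 27 ≡ 6 (mod 7)
x^4: 6·1 = 6 ≡ 6 (mod 7)
Result: 1 + 5x^2 + 6x^3 + 6x^4

f · g = 1 + 5x^2 + 6x^3 + 6x^4


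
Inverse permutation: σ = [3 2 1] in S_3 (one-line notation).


To find σ⁻¹, swap domain and range:
σ(1) = 3 → σ⁻¹(3) = 1
σ(2) = 2 → σ⁻¹(2) = 2
σ(3) = 1 → σ⁻¹(1) = 3

σ⁻¹ = [3 2 1]


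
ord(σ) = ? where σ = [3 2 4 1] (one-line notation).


Cycle decomposition: (1 3 4)
Cycle lengths: 3
Order = lcm(3) = 3

ord(σ) = 3


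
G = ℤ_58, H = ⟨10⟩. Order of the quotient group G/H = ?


|⟨10⟩| = n / gcd(10, 58) = 58 / 2 = 29
H is normal (ℤ_58 is abelian).
|G/H| = |G| / |H| = 58 / 29 = 2

|G/H| = 2


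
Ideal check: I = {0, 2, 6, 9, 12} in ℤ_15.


Check ideal conditions for I = {0, 2, 6, 9, 12} in ℤ_15:
(1) I is an additive subgroup? No
(2) For r ∈ ℤ_15 and a ∈ I: r·a ∈ I? No  [counterexample: r=2, a=2, r·a mod 15 = 4 ∉ I]

No, I is not an ideal of ℤ_15


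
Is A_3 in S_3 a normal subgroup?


H = A_3 in S_3
A_3 has index 2 in S_3, and every subgroup of index 2 is normal

Yes, normal subgroup


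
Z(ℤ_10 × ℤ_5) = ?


Z(G) = {g ∈ G | gx = xg for all x ∈ G}
Direct product of abelian groups is abelian, so Z(G) = G

Z(ℤ_10 × ℤ_5) = ℤ_10 × ℤ_5


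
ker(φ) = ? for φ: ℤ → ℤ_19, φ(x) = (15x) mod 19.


Kernel = preimage of identity
ker(φ) = {x ∈ ℤ : 15x ≡ 0 (mod 19)}. gcd(15,19) = 1, so 15x ≡ 0 (mod 19) ⟺ x ≡ 0 (mod 19/1 = 19). Hence ker(φ) = 19ℤ

ker(φ) = 19ℤ


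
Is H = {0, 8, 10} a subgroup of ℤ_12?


Subgroup test for H = {0, 8, 10} in (ℤ_12, +):
(1) 0 ∈ H? Yes
(2) Closure: for all a,b ∈ H, (a+b) mod 12 ∈ H? No  [counterexample: 8 + 8 = 4 ∉ H]
(3) Inverses: for all a ∈ H, -a mod 12 ∈ H? No

No, H is not a subgroup of ℤ_12


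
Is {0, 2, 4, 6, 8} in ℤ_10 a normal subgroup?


H = {0, 2, 4, 6, 8} in ℤ_10
ℤ_10 is abelian; every subgroup of an abelian group is normal

Yes, normal subgroup


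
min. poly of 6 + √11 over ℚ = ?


Let α = 6 + √11. Then α - 6 = √11, so (α - 6)² = 11, giving α² - 12α + 25 = 0. Degree 2 and α ∉ ℚ, so this is the minimal polynomial.

Minimal polynomial: x² - 12x + 25


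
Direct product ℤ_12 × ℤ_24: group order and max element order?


|ℤ_12 × ℤ_24| = 12 × 24 = 288
Max element order = lcm(12,24) = 24
Cyclic? No (gcd=12)

|ℤ_12×ℤ_24| = 288, max element order = 24


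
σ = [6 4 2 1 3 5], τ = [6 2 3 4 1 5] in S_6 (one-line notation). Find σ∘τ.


σ∘τ: apply τ first, then σ
1 →τ 6 →σ 5
2 →τ 2 →σ 4
3 →τ 3 →σ 2
4 →τ 4 →σ 1
5 →τ 1 →σ 6
6 →τ 5 →σ 3

σ∘τ = [5 4 2 1 6 3]


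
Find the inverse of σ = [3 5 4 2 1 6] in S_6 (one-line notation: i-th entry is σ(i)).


To find σ⁻¹, swap domain and range:
σ(1) = 3 → σ⁻¹(3) = 1
σ(2) = 5 → σ⁻¹(5) = 2
σ(3) = 4 → σ⁻¹(4) = 3
σ(4) = 2 → σ⁻¹(2) = 4
σ(5) = 1 → σ⁻¹(1) = 5
σ(6) = 6 → σ⁻¹(6) = 6

σ⁻¹ = [5 4 1 3 2 6]


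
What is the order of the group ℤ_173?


ℤ_n has n elements.

|ℤ_173| = 173


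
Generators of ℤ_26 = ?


g generates ℤ_n iff gcd(g,n) = 1
Prime factors of 26: 2, 13
Generators are g ∈ {1,...,25} not divisible by any of these primes.
Generators: {1, 3, 5, 7, 9, 11, 15, 17, 19, 21, 23, 25}
Number of generators = φ(26) = 12

Generators of ℤ_26 = {1, 3, 5, 7, 9, 11, 15, 17, 19, 21, 23, 25}


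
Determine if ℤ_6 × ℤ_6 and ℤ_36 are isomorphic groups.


Comparing ℤ_6 × ℤ_6 and ℤ_36:
gcd(6,6) = 6 ≠ 1. Max element order in ℤ_6×ℤ_6 is lcm(6,6) = 6 < 36, so it has no element of order 36

No, ℤ_6 × ℤ_6 ≇ ℤ_36


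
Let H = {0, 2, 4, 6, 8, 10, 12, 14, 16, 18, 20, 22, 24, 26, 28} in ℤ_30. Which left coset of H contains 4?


4 + H = {4 + h (mod 30) : h ∈ H}
4+0=4, 4+2=6, 4+4=8, 4+6=10, 4+8=12, 4+10=14, 4+12=16, 4+14=18, 4+16=20, 4+18=22, 4+20=24, 4+22=26, 4+24=28, 4+26=0, 4+28=2
4 + H = {0, 2, 4, 6, 8, 10, 12, 14, 16, 18, 20, 22, 24, 26, 28} = 0 + H

4 + H = {0, 2, 4, 6, 8, 10, 12, 14, 16, 18, 20, 22, 24, 26, 28}


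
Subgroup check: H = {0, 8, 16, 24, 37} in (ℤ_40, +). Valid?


Subgroup test for H = {0, 8, 16, 24, 37} in (ℤ_40, +):
(1) 0 ∈ H? Yes
(2) Closure: for all a,b ∈ H, (a+b) mod 40 ∈ H? No  [counterexample: 8 + 24 = 32 ∉ H]
(3) Inverses: for all a ∈ H, -a mod 40 ∈ H? No

No, H is not a subgroup of ℤ_40


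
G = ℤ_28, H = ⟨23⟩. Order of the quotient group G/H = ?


|⟨23⟩| = n / gcd(23, 28) = 28 / 1 = 28
H is normal (ℤ_28 is abelian).
|G/H| = |G| / |H| = 28 / 28 = 1

|G/H| = 1


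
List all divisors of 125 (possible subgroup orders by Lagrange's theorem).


Lagrange's theorem: |H| divides |G|
|G| = 125
Divisors of 125: 1, 5, 25, 125

Possible subgroup orders: {1, 5, 25, 125}


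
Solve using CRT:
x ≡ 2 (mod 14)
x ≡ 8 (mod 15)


m₁ = 14, m₂ = 15, gcd = 1, so CRT applies. M = m₁·m₂ = 210
Let M₁ = M/m₁ = 15, M₂ = M/m₂ = 14
Find y₁ ≡ M₁⁻¹ (mod m₁): 15⁻¹ ≡ 1 (mod 14)
Find y₂ ≡ M₂⁻¹ (mod m₂): 14⁻¹ ≡ 14 (mod 15)
x = a₁·M₁·y₁ + a₂·M₂·y₂ = 2·15·1 + 8·14·14 = 1598
Reduce mod 210: x ≡ 128
Check: 128 mod 14 = 2 ✓, 128 mod 15 = 8 ✓

x ≡ 128 (mod 210)


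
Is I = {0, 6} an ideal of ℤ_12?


Check ideal conditions for I = {0, 6} in ℤ_12:
(1) I is an additive subgroup? Yes
(2) For r ∈ ℤ_12 and a ∈ I: r·a ∈ I? Yes

Yes, I is an ideal of ℤ_12


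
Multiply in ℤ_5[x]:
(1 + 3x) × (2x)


Expand and collect like terms; reduce coefficients mod 5:
x^0: 1·0 = 0 ≡ 0 (mod 5)
x^1: 1·2 + 3·0 = 2 ≡ 2 (mod 5)
x^2: 3·2 = 6 ≡ 1 (mod 5)
Result: 2x + x^2

f · g = 2x + x^2


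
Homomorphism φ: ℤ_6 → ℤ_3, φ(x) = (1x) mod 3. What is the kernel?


Kernel = preimage of identity
ker(φ) = {x ∈ ℤ_6 : 1x ≡ 0 (mod 3)}. Since 3 | 6, φ is well-defined. The kernel is the cyclic subgroup ⟨3⟩ of ℤ_6 (order 2), i.e. {0, 3}

ker(φ) = {0, 3}


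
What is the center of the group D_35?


Z(G) = {g ∈ G | gx = xg for all x ∈ G}
For odd n, Z(D_n) = {e}: no nontrivial rotation commutes with all reflections

Z(D_35) = {e}


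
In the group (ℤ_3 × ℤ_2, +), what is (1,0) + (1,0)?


Operation: componentwise addition mod (3, 2)
(1,0) + (1,0) = ((a₁+b₁) mod 3, (a₂+b₂) mod 2) with a = (1,0), b = (1,0)

(1,0) + (1,0) = (2,0)


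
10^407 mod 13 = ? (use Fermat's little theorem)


Fermat's little theorem: if p is prime and gcd(a,p)=1, then a^(p-1) ≡ 1 (mod p)
p = 13 is prime, gcd(10,13) = 1
Reduce exponent: 407 mod 12 = 11
So 10^407 ≡ 10^11 (mod 13)
10^11 mod 13 = 4

10^407 ≡ 4 (mod 13)


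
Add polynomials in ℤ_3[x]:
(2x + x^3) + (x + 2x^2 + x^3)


Add coefficients mod 3:
x^0: 0 + 0 = 0 (mod 3)
x^1: 2 + 1 = 0 (mod 3)
x^2: 0 + 2 = 2 (mod 3)
x^3: 1 + 1 = 2 (mod 3)
Result: 2x^2 + 2x^3

f + g = 2x^2 + 2x^3


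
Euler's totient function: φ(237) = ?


Factor n: 237 = 3 × 79
φ(n) = n · ∏(1 - 1/p) over distinct primes p | n
φ(237) = 237 · (1 - 1/3) · (1 - 1/79) = 156

φ(237) = 156


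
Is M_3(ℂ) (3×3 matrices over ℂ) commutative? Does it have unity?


Matrix multiplication is non-commutative for n ≥ 2; the identity matrix I is the unity; singular matrices give zero divisors, so not an integral domain
Commutative: No
Integral domain: No
Has unity: Yes

M_3(ℂ) (3×3 matrices over ℂ): Commutative=No, Unity=Yes


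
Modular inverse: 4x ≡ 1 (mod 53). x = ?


Use the extended Euclidean algorithm to write 1 = 4·s + 53·t; then s mod 53 is the inverse.
Euclidean algorithm:
  4 = 0·53 + 4
  53 = 13·4 + 1
  4 = 4·1 + 0
gcd(4,53) = 1
Back-substitution gives: 4·(-13) + 53·(1) = 1
So 4⁻¹ ≡ -13 ≡ 40 (mod 53)
Check: 4 × 40 = 160 ≡ 1 (mod 53) ✓

4⁻¹ ≡ 40 (mod 53)


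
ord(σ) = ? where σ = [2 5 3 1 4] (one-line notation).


Cycle decomposition: (1 2 5 4)
Cycle lengths: 4
Order = lcm(4) = 4

ord(σ) = 4


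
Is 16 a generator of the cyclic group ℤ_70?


g generates ℤ_n iff gcd(g, n) = 1
gcd(16, 70) = 2
Since gcd = 2 ≠ 1, ⟨16⟩ has order 35 < 70, so 16 is not a generator.

No, 16 does not generate ℤ_70


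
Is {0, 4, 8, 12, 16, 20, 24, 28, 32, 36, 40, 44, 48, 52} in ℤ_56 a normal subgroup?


H = {0, 4, 8, 12, 16, 20, 24, 28, 32, 36, 40, 44, 48, 52} in ℤ_56
ℤ_56 is abelian; every subgroup of an abelian group is normal

Yes, normal subgroup


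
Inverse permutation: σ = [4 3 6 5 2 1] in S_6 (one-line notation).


To find σ⁻¹, swap domain and range:
σ(1) = 4 → σ⁻¹(4) = 1
σ(2) = 3 → σ⁻¹(3) = 2
σ(3) = 6 → σ⁻¹(6) = 3
σ(4) = 5 → σ⁻¹(5) = 4
σ(5) = 2 → σ⁻¹(2) = 5
σ(6) = 1 → σ⁻¹(1) = 6

σ⁻¹ = [6 5 2 1 4 3]


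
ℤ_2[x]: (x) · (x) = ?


Expand and collect like terms; reduce coefficients mod 2:
x^0: 0·0 = 0 ≡ 0 (mod 2)
x^1: 0·1 + 1·0 = 0 ≡ 0 (mod 2)
x^2: 1·1 = 1 ≡ 1 (mod 2)
Result: x^2

f · g = x^2


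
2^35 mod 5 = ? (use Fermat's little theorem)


Fermat's little theorem: if p is prime and gcd(a,p)=1, then a^(p-1) ≡ 1 (mod p)
p = 5 is prime, gcd(2,5) = 1
Reduce exponent: 35 mod 4 = 3
So 2^35 ≡ 2^3 (mod 5)
2^3 mod 5 = 3

2^35 ≡ 3 (mod 5)


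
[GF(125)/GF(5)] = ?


GF(125) = GF(5^3), so the extension degree is 3

[GF(125)/GF(5)] = 3


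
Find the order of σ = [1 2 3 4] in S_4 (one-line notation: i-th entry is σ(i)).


Cycle decomposition: identity (all elements fixed)
Order = 1 (identity has order 1)

ord(σ) = 1


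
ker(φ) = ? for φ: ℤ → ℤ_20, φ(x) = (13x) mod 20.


Kernel = preimage of identity
ker(φ) = {x ∈ ℤ : 13x ≡ 0 (mod 20)}. gcd(13,20) = 1, so 13x ≡ 0 (mod 20) ⟺ x ≡ 0 (mod 20/1 = 20). Hence ker(φ) = 20ℤ

ker(φ) = 20ℤ


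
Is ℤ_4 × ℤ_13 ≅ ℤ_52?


Comparing ℤ_4 × ℤ_13 and ℤ_52:
gcd(4,13) = 1, so ℤ_4 × ℤ_13 ≅ ℤ_52 (CRT)

Yes, ℤ_4 × ℤ_13 ≅ ℤ_52


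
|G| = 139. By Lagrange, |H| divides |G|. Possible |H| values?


Lagrange's theorem: |H| divides |G|
|G| = 139
Divisors of 139: 1, 139

Possible subgroup orders: {1, 139}


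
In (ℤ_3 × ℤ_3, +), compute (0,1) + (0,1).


Operation: componentwise addition mod (3, 3)
(0,1) + (0,1) = ((a₁+b₁) mod 3, (a₂+b₂) mod 3) with a = (0,1), b = (0,1)

(0,1) + (0,1) = (0,2)


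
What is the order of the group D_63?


|D_n| = 2n (n rotations and n reflections)
|D_63| = 2×63 = 126

|D_63| = 126


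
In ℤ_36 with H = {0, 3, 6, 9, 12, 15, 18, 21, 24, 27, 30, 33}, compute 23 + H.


23 + H = {23 + h (mod 36) : h ∈ H}
23+0=23, 23+3=26, 23+6=29, 23+9=32, 23+12=35, 23+15=2, 23+18=5, 23+21=8, 23+24=11, 23+27=14, 23+30=17, 23+33=20
23 + H = {2, 5, 8, 11, 14, 17, 20, 23, 26, 29, 32, 35} = 2 + H

23 + H = {2, 5, 8, 11, 14, 17, 20, 23, 26, 29, 32, 35}


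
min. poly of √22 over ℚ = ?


√22 satisfies x² - 22 = 0, irreducible over ℚ since 22 is squarefree

Minimal polynomial: x² - 22


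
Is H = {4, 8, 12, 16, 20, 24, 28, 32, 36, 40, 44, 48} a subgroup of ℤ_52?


Subgroup test for H = {4, 8, 12, 16, 20, 24, 28, 32, 36, 40, 44, 48} in (ℤ_52, +):
(1) 0 ∈ H? No
(2) Closure: for all a,b ∈ H, (a+b) mod 52 ∈ H? No  [counterexample: 4 + 48 = 0 ∉ H]
(3) Inverses: for all a ∈ H, -a mod 52 ∈ H? Yes

No, H is not a subgroup of ℤ_52


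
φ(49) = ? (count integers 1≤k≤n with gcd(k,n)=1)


Factor n: 49 = 7^2
φ(n) = n · ∏(1 - 1/p) over distinct primes p | n
φ(49) = 49 · (1 - 1/7) = 42

φ(49) = 42


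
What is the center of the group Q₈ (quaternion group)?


Z(G) = {g ∈ G | gx = xg for all x ∈ G}
In Q₈ = {±1, ±i, ±j, ±k}, only ±1 commute with every element

Z(Q₈ (quaternion group)) = {1, -1}


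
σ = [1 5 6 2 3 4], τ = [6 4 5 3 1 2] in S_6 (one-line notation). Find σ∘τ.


σ∘τ: apply τ first, then σ
1 →τ 6 →σ 4
2 →τ 4 →σ 2
3 →τ 5 →σ 3
4 →τ 3 →σ 6
5 →τ 1 →σ 1
6 →τ 2 →σ 5

σ∘τ = [4 2 3 6 1 5]


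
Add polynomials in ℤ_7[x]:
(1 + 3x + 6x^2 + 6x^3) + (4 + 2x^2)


Add coefficients mod 7:
x^0: 1 + 4 = 5 (mod 7)
x^1: 3 + 0 = 3 (mod 7)
x^2: 6 + 2 = 1 (mod 7)
x^3: 6 + 0 = 6 (mod 7)
Result: 5 + 3x + x^2 + 6x^3

f + g = 5 + 3x + x^2 + 6x^3


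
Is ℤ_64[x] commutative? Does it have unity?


ℤ_64 has zero divisors (2·32 ≡ 0), and these lift to constant zero divisors in ℤ_64[x]; so not an integral domain
Commutative: Yes
Integral domain: No
Has unity: Yes

ℤ_64[x]: Commutative=Yes, Unity=Yes


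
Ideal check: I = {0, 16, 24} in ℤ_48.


Check ideal conditions for I = {0, 16, 24} in ℤ_48:
(1) I is an additive subgroup? No
(2) For r ∈ ℤ_48 and a ∈ I: r·a ∈ I? No  [counterexample: r=2, a=16, r·a mod 48 = 32 ∉ I]

No, I is not an ideal of ℤ_48


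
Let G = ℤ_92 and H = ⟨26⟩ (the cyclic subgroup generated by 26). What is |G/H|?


|⟨26⟩| = n / gcd(26, 92) = 92 / 2 = 46
H is normal (ℤ_92 is abelian).
|G/H| = |G| / |H| = 92 / 46 = 2

|G/H| = 2


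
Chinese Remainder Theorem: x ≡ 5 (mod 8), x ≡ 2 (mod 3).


m₁ = 8, m₂ = 3, gcd = 1, so CRT applies. M = m₁·m₂ = 24
Let M₁ = M/m₁ = 3, M₂ = M/m₂ = 8
Find y₁ ≡ M₁⁻¹ (mod m₁): 3⁻¹ ≡ 3 (mod 8)
Find y₂ ≡ M₂⁻¹ (mod m₂): 8⁻¹ ≡ 2 (mod 3)
x = a₁·M₁·y₁ + a₂·M₂·y₂ = 5·3·3 + 2·8·2 = 77
Reduce mod 24: x ≡ 5
Check: 5 mod 8 = 5 ✓, 5 mod 3 = 2 ✓

x ≡ 5 (mod 24)


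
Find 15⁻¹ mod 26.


Use the extended Euclidean algorithm to write 1 = 15·s + 26·t; then s mod 26 is the inverse.
Euclidean algorithm:
  15 = 0·26 + 15
  26 = 1·15 + 11
  15 = 1·11 + 4
  11 = 2·4 + 3
  4 = 1·3 + 1
  3 = 3·1 + 0
gcd(15,26) = 1
Back-substitution gives: 15·(7) + 26·(-4) = 1
So 15⁻¹ ≡ 7 ≡ 7 (mod 26)
Check: 15 × 7 = 105 ≡ 1 (mod 26) ✓

15⁻¹ ≡ 7 (mod 26)


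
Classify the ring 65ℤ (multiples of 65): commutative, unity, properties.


65ℤ is a commutative ring under +,× but has no multiplicative identity (1 ∉ 65ℤ); it has no zero divisors, but without unity it is not an integral domain
Commutative: Yes
Integral domain: No
Has unity: No

65ℤ (multiples of 65): Commutative=Yes, Unity=No


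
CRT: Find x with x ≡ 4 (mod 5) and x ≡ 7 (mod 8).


m₁ = 5, m₂ = 8, gcd = 1, so CRT applies. M = m₁·m₂ = 40
Let M₁ = M/m₁ = 8, M₂ = M/m₂ = 5
Find y₁ ≡ M₁⁻¹ (mod m₁): 8⁻¹ ≡ 2 (mod 5)
Find y₂ ≡ M₂⁻¹ (mod m₂): 5⁻¹ ≡ 5 (mod 8)
x = a₁·M₁·y₁ + a₂·M₂·y₂ = 4·8·2 + 7·5·5 = 239
Reduce mod 40: x ≡ 39
Check: 39 mod 5 = 4 ✓, 39 mod 8 = 7 ✓

x ≡ 39 (mod 40)


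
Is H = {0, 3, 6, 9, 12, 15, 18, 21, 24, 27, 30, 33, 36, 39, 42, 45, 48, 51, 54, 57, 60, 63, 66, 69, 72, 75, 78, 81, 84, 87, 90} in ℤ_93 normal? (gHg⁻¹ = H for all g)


H = {0, 3, 6, 9, 12, 15, 18, 21, 24, 27, 30, 33, 36, 39, 42, 45, 48, 51, 54, 57, 60, 63, 66, 69, 72, 75, 78, 81, 84, 87, 90} in ℤ_93
ℤ_93 is abelian; every subgroup of an abelian group is normal

Yes, normal subgroup


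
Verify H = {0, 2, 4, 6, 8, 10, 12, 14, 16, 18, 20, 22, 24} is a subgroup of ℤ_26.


Subgroup test for H = {0, 2, 4, 6, 8, 10, 12, 14, 16, 18, 20, 22, 24} in (ℤ_26, +):
(1) 0 ∈ H? Yes
(2) Closure: for all a,b ∈ H, (a+b) mod 26 ∈ H? Yes
(3) Inverses: for all a ∈ H, -a mod 26 ∈ H? Yes

Yes, H is a subgroup of ℤ_26


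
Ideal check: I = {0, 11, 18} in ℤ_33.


Check ideal conditions for I = {0, 11, 18} in ℤ_33:
(1) I is an additive subgroup? No
(2) For r ∈ ℤ_33 and a ∈ I: r·a ∈ I? No  [counterexample: r=2, a=11, r·a mod 33 = 22 ∉ I]

No, I is not an ideal of ℤ_33


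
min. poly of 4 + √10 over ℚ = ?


Let α = 4 + √10. Then α - 4 = √10, so (α - 4)² = 10, giving α² - 8α + 6 = 0. Degree 2 and α ∉ ℚ, so this is the minimal polynomial.

Minimal polynomial: x² - 8x + 6


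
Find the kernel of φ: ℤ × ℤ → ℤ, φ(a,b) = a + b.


Kernel = preimage of identity
ker(φ) = {(a,b) ∈ ℤ² | a+b = 0} = {(a,-a) | a ∈ ℤ}

ker(φ) = {(a,-a) | a ∈ ℤ}


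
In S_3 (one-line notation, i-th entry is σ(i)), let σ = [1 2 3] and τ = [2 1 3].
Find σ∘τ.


σ∘τ: apply τ first, then σ
1 →τ 2 →σ 2
2 →τ 1 →σ 1
3 →τ 3 →σ 3

σ∘τ = [2 1 3]


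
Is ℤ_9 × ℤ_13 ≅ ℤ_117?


Comparing ℤ_9 × ℤ_13 and ℤ_117:
gcd(9,13) = 1, so ℤ_9 × ℤ_13 ≅ ℤ_117 (CRT)

Yes, ℤ_9 × ℤ_13 ≅ ℤ_117


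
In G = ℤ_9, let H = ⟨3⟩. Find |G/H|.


|⟨3⟩| = n / gcd(3, 9) = 9 / 3 = 3
H is normal (ℤ_9 is abelian).
|G/H| = |G| / |H| = 9 / 3 = 3

|G/H| = 3


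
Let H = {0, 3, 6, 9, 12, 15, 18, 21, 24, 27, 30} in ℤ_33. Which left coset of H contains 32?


32 + H = {32 + h (mod 33) : h ∈ H}
32+0=32, 32+3=2, 32+6=5, 32+9=8, 32+12=11, 32+15=14, 32+18=17, 32+21=20, 32+24=23, 32+27=26, 32+30=29
32 + H = {2, 5, 8, 11, 14, 17, 20, 23, 26, 29, 32} = 2 + H

32 + H = {2, 5, 8, 11, 14, 17, 20, 23, 26, 29, 32}


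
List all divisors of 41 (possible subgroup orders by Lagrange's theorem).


Lagrange's theorem: |H| divides |G|
|G| = 41
Divisors of 41: 1, 41

Possible subgroup orders: {1, 41}


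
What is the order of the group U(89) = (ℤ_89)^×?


U(n) is the group of units mod n; |U(n)| = φ(n)
|U(89)| = φ(89) = 88

|U(89) = (ℤ_89)^×| = 88


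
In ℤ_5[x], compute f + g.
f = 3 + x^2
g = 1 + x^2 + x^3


Add coefficients mod 5:
x^0: 3 + 1 = 4 (mod 5)
x^1: 0 + 0 = 0 (mod 5)
x^2: 1 + 1 = 2 (mod 5)
x^3: 0 + 1 = 1 (mod 5)
Result: 4 + 2x^2 + x^3

f + g = 4 + 2x^2 + x^3


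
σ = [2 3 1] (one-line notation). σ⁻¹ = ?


To find σ⁻¹, swap domain and range:
σ(1) = 2 → σ⁻¹(2) = 1
σ(2) = 3 → σ⁻¹(3) = 2
σ(3) = 1 → σ⁻¹(1) = 3

σ⁻¹ = [3 1 2]


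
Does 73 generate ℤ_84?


g generates ℤ_n iff gcd(g, n) = 1
gcd(73, 84) = 1
Since gcd = 1, 73 is a generator.

Yes, 73 generates ℤ_84


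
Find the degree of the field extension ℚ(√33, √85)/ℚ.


[ℚ(√33,√85):ℚ] = [ℚ(√33,√85):ℚ(√33)]·[ℚ(√33):ℚ] = 2·2 = 4

[ℚ(√33, √85)/ℚ] = 4


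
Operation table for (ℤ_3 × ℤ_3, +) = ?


Elements: {(0,0), (0,1), (0,2), (1,0), (1,1), (1,2), (2,0), (2,1), (2,2)}
Operation: componentwise addition mod (3, 3)
Entry (a, b) = ((a₁+b₁) mod 3, (a₂+b₂) mod 3)

Cayley table:
      | (0,0) | (0,1) | (0,2) | (1,0) | (1,1) | (1,2) | (2,0) | (2,1) | (2,2)
(0,0) | (0,0) | (0,1) | (0,2) | (1,0) | (1,1) | (1,2) | (2,0) | (2,1) | (2,2)
(0,1) | (0,1) | (0,2) | (0,0) | (1,1) | (1,2) | (1,0) | (2,1) | (2,2) | (2,0)
(0,2) | (0,2) | (0,0) | (0,1) | (1,2) | (1,0) | (1,1) | (2,2) | (2,0) | (2,1)
(1,0) | (1,0) | (1,1) | (1,2) | (2,0) | (2,1) | (2,2) | (0,0) | (0,1) | (0,2)
(1,1) | (1,1) | (1,2) | (1,0) | (2,1) | (2,2) | (2,0) | (0,1) | (0,2) | (0,0)
(1,2) | (1,2) | (1,0) | (1,1) | (2,2) | (2,0) | (2,1) | (0,2) | (0,0) | (0,1)
(2,0) | (2,0) | (2,1) | (2,2) | (0,0) | (0,1) | (0,2) | (1,0) | (1,1) | (1,2)
(2,1) | (2,1) | (2,2) | (2,0) | (0,1) | (0,2) | (0,0) | (1,1) | (1,2) | (1,0)
(2,2) | (2,2) | (2,0) | (2,1) | (0,2) | (0,0) | (0,1) | (1,2) | (1,0) | (1,1)


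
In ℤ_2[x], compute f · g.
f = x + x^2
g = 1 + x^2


Expand and collect like terms; reduce coefficients mod 2:
x^0: 0·1 = 0 ≡ 0 (mod 2)
x^1: 0·0 + 1·1 = 1 ≡ 1 (mod 2)
x^2: 0·1 + 1·0 + 1·1 = 1 ≡ 1 (mod 2)
x^3: 1·1 + 1·0 = 1 ≡ 1 (mod 2)
x^4: 1·1 = 1 ≡ 1 (mod 2)
Result: x + x^2 + x^3 + x^4

f · g = x + x^2 + x^3 + x^4


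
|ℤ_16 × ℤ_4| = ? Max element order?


|ℤ_16 × ℤ_4| = 16 × 4 = 64
Max element order = lcm(16,4) = 16
Cyclic? No (gcd=4)

|ℤ_16×ℤ_4| = 64, max element order = 16


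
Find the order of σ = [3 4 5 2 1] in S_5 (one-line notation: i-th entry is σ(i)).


Cycle decomposition: (1 3 5) (2 4)
Cycle lengths: 3, 2
Order = lcm(3, 2) = 6

ord(σ) = 6


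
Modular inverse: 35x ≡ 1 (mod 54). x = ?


Use the extended Euclidean algorithm to write 1 = 35·s + 54·t; then s mod 54 is the inverse.
Euclidean algorithm:
  35 = 0·54 + 35
  54 = 1·35 + 19
  35 = 1·19 + 16
  19 = 1·16 + 3
  16 = 5·3 + 1
  3 = 3·1 + 0
gcd(35,54) = 1
Back-substitution gives: 35·(17) + 54·(-11) = 1
So 35⁻¹ ≡ 17 ≡ 17 (mod 54)
Check: 35 × 17 = 595 ≡ 1 (mod 54) ✓

35⁻¹ ≡ 17 (mod 54)


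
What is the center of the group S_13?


Z(G) = {g ∈ G | gx = xg for all x ∈ G}
S_n is non-abelian for n ≥ 3; Z(S_13) is trivial

Z(S_13) = {e}


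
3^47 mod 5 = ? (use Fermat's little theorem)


Fermat's little theorem: if p is prime and gcd(a,p)=1, then a^(p-1) ≡ 1 (mod p)
p = 5 is prime, gcd(3,5) = 1
Reduce exponent: 47 mod 4 = 3
So 3^47 ≡ 3^3 (mod 5)
3^3 mod 5 = 2

3^47 ≡ 2 (mod 5)


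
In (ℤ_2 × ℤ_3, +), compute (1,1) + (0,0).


Operation: componentwise addition mod (2, 3)
(1,1) + (0,0) = ((a₁+b₁) mod 2, (a₂+b₂) mod 3) with a = (1,1), b = (0,0)

(1,1) + (0,0) = (1,1)


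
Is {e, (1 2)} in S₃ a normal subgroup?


H = {e, (1 2)} in S₃
(1 3)(1 2)(1 3)⁻¹ = (2 3) ∉ {e, (1 2)}, so it is not normal

No, not a normal subgroup


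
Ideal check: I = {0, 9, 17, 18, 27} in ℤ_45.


Check ideal conditions for I = {0, 9, 17, 18, 27} in ℤ_45:
(1) I is an additive subgroup? No
(2) For r ∈ ℤ_45 and a ∈ I: r·a ∈ I? No  [counterexample: r=2, a=17, r·a mod 45 = 34 ∉ I]

No, I is not an ideal of ℤ_45


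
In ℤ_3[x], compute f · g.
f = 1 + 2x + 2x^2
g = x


Expand and collect like terms; reduce coefficients mod 3:
x^0: 1·0 = 0 ≡ 0 (mod 3)
x^1: 1·1 + 2·0 = 1 ≡ 1 (mod 3)
x^2: 2·1 + 2·0 = 2 ≡ 2 (mod 3)
x^3: 2·1 = 2 ≡ 2 (mod 3)
Result: x + 2x^2 + 2x^3

f · g = x + 2x^2 + 2x^3


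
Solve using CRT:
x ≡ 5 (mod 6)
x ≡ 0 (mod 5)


m₁ = 6, m₂ = 5, gcd = 1, so CRT applies. M = m₁·m₂ = 30
Let M₁ = M/m₁ = 5, M₂ = M/m₂ = 6
Find y₁ ≡ M₁⁻¹ (mod m₁): 5⁻¹ ≡ 5 (mod 6)
Find y₂ ≡ M₂⁻¹ (mod m₂): 6⁻¹ ≡ 1 (mod 5)
x = a₁·M₁·y₁ + a₂·M₂·y₂ = 5·5·5 + 0·6·1 = 125
Reduce mod 30: x ≡ 5
Check: 5 mod 6 = 5 ✓, 5 mod 5 = 0 ✓

x ≡ 5 (mod 30)


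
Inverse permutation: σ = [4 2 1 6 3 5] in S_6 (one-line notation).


To find σ⁻¹, swap domain and range:
σ(1) = 4 → σ⁻¹(4) = 1
σ(2) = 2 → σ⁻¹(2) = 2
σ(3) = 1 → σ⁻¹(1) = 3
σ(4) = 6 → σ⁻¹(6) = 4
σ(5) = 3 → σ⁻¹(3) = 5
σ(6) = 5 → σ⁻¹(5) = 6

σ⁻¹ = [3 2 5 1 6 4]


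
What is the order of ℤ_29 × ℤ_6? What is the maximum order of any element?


|ℤ_29 × ℤ_6| = 29 × 6 = 174
Max element order = lcm(29,6) = 174
Cyclic? Yes (gcd=1)

|ℤ_29×ℤ_6| = 174, max element order = 174


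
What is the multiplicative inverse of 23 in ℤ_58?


Use the extended Euclidean algorithm to write 1 = 23·s + 58·t; then s mod 58 is the inverse.
Euclidean algorithm:
  23 = 0·58 + 23
  58 = 2·23 + 12
  23 = 1·12 + 11
  12 = 1·11 + 1
  11 = 11·1 + 0
gcd(23,58) = 1
Back-substitution gives: 23·(-5) + 58·(2) = 1
So 23⁻¹ ≡ -5 ≡ 53 (mod 58)
Check: 23 × 53 = 1219 ≡ 1 (mod 58) ✓

23⁻¹ ≡ 53 (mod 58)


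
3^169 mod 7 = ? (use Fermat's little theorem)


Fermat's little theorem: if p is prime and gcd(a,p)=1, then a^(p-1) ≡ 1 (mod p)
p = 7 is prime, gcd(3,7) = 1
Reduce exponent: 169 mod 6 = 1
So 3^169 ≡ 3^1 (mod 7)
3^1 mod 7 = 3

3^169 ≡ 3 (mod 7)


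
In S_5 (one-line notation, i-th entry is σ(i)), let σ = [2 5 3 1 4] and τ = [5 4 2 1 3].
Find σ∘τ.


σ∘τ: apply τ first, then σ
1 →τ 5 →σ 4
2 →τ 4 →σ 1
3 →τ 2 →σ 5
4 →τ 1 →σ 2
5 →τ 3 →σ 3

σ∘τ = [4 1 5 2 3]


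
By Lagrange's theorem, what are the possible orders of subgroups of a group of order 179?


Lagrange's theorem: |H| divides |G|
|G| = 179
Divisors of 179: 1, 179

Possible subgroup orders: {1, 179}


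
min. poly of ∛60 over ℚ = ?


∛60 satisfies x³ - 60 = 0, irreducible over ℚ (no rational root; 60 is not a perfect cube)

Minimal polynomial: x³ - 60


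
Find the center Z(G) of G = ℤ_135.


Z(G) = {g ∈ G | gx = xg for all x ∈ G}
ℤ_135 is abelian, so Z(G) = G

Z(ℤ_135) = ℤ_135


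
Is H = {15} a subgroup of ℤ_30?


Subgroup test for H = {15} in (ℤ_30, +):
(1) 0 ∈ H? No
(2) Closure: for all a,b ∈ H, (a+b) mod 30 ∈ H? No  [counterexample: 15 + 15 = 0 ∉ H]
(3) Inverses: for all a ∈ H, -a mod 30 ∈ H? Yes

No, H is not a subgroup of ℤ_30


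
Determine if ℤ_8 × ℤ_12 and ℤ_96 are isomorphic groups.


Comparing ℤ_8 × ℤ_12 and ℤ_96:
gcd(8,12) = 4 ≠ 1. Max element order in ℤ_8×ℤ_12 is lcm(8,12) = 24 < 96, so it has no element of order 96

No, ℤ_8 × ℤ_12 ≇ ℤ_96


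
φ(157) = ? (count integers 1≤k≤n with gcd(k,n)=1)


Factor n: 157 = 157
φ(n) = n · ∏(1 - 1/p) over distinct primes p | n
φ(157) = 157 · (1 - 1/157) = 156

φ(157) = 156


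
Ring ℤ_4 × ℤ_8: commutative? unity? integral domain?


Direct product ring; commutative with unity (1,1); but (1,0)·(0,1) = (0,0) gives zero divisors, so not an integral domain
Commutative: Yes
Integral domain: No
Has unity: Yes

ℤ_4 × ℤ_8: Commutative=Yes, Unity=Yes


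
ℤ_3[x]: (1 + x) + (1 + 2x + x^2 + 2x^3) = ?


Add coefficients mod 3:
x^0: 1 + 1 = 2 (mod 3)
x^1: 1 + 2 = 0 (mod 3)
x^2: 0 + 1 = 1 (mod 3)
x^3: 0 + 2 = 2 (mod 3)
Result: 2 + x^2 + 2x^3

f + g = 2 + x^2 + 2x^3


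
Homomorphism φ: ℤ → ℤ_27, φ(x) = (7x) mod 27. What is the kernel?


Kernel = preimage of identity
ker(φ) = {x ∈ ℤ : 7x ≡ 0 (mod 27)}. gcd(7,27) = 1, so 7x ≡ 0 (mod 27) ⟺ x ≡ 0 (mod 27/1 = 27). Hence ker(φ) = 27ℤ

ker(φ) = 27ℤ


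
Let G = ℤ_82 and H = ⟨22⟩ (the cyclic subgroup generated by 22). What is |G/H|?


|⟨22⟩| = n / gcd(22, 82) = 82 / 2 = 41
H is normal (ℤ_82 is abelian).
|G/H| = |G| / |H| = 82 / 41 = 2

|G/H| = 2


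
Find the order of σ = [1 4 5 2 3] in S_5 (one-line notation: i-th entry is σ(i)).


Cycle decomposition: (2 4) (3 5)
Cycle lengths: 2, 2
Order = lcm(2, 2) = 2

ord(σ) = 2


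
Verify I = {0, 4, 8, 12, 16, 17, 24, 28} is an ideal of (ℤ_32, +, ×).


Check ideal conditions for I = {0, 4, 8, 12, 16, 17, 24, 28} in ℤ_32:
(1) I is an additive subgroup? No
(2) For r ∈ ℤ_32 and a ∈ I: r·a ∈ I? No  [counterexample: r=2, a=17, r·a mod 32 = 2 ∉ I]

No, I is not an ideal of ℤ_32


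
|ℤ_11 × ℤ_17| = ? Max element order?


|ℤ_11 × ℤ_17| = 11 × 17 = 187
Max element order = lcm(11,17) = 187
Cyclic? Yes (gcd=1)

|ℤ_11×ℤ_17| = 187, max element order = 187


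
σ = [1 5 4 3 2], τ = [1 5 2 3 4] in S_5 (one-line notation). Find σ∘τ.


σ∘τ: apply τ first, then σ
1 →τ 1 →σ 1
2 →τ 5 →σ 2
3 →τ 2 →σ 5
4 →τ 3 →σ 4
5 →τ 4 →σ 3

σ∘τ = [1 2 5 4 3]


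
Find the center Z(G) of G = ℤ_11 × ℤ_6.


Z(G) = {g ∈ G | gx = xg for all x ∈ G}
Direct product of abelian groups is abelian, so Z(G) = G

Z(ℤ_11 × ℤ_6) = ℤ_11 × ℤ_6


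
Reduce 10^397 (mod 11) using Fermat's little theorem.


Fermat's little theorem: if p is prime and gcd(a,p)=1, then a^(p-1) ≡ 1 (mod p)
p = 11 is prime, gcd(10,11) = 1
Reduce exponent: 397 mod 10 = 7
So 10^397 ≡ 10^7 (mod 11)
10^7 mod 11 = 10

10^397 ≡ 10 (mod 11)


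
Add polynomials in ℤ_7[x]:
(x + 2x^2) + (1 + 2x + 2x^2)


Add coefficients mod 7:
x^0: 0 + 1 = 1 (mod 7)
x^1: 1 + 2 = 3 (mod 7)
x^2: 2 + 2 = 4 (mod 7)
Result: 1 + 3x + 4x^2

f + g = 1 + 3x + 4x^2


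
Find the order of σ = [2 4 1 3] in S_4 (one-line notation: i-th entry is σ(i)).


Cycle decomposition: (1 2 4 3)
Cycle lengths: 4
Order = lcm(4) = 4

ord(σ) = 4


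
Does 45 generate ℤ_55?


g generates ℤ_n iff gcd(g, n) = 1
gcd(45, 55) = 5
Since gcd = 5 ≠ 1, ⟨45⟩ has order 11 < 55, so 45 is not a generator.

No, 45 does not generate ℤ_55


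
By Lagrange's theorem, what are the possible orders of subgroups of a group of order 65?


Lagrange's theorem: |H| divides |G|
|G| = 65
Divisors of 65: 1, 5, 13, 65

Possible subgroup orders: {1, 5, 13, 65}


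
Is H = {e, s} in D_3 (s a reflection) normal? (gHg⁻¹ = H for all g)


H = {e, s} in D_3 (s a reflection)
r·s·r⁻¹ = sr⁻² ≠ s for n ≥ 3, so {e, s} is not closed under conjugation

No, not a normal subgroup


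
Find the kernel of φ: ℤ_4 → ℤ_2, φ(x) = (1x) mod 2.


Kernel = preimage of identity
ker(φ) = {x ∈ ℤ_4 : 1x ≡ 0 (mod 2)}. Since 2 | 4, φ is well-defined. The kernel is the cyclic subgroup ⟨2⟩ of ℤ_4 (order 2), i.e. {0, 2}

ker(φ) = {0, 2}


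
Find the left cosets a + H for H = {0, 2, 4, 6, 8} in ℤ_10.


H = {0, 2, 4, 6, 8}, |H| = 5
Number of cosets = |G|/|H| = 10/5 = 2
0 + H = {0, 2, 4, 6, 8}
1 + H = {1, 3, 5, 7, 9}

Cosets: 0+H={0,2,4,6,8}; 1+H={1,3,5,7,9}


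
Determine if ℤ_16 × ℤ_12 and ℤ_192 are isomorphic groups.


Comparing ℤ_16 × ℤ_12 and ℤ_192:
gcd(16,12) = 4 ≠ 1. Max element order in ℤ_16×ℤ_12 is lcm(16,12) = 48 < 192, so it has no element of order 192

No, ℤ_16 × ℤ_12 ≇ ℤ_192


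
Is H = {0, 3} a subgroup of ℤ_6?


Subgroup test for H = {0, 3} in (ℤ_6, +):
(1) 0 ∈ H? Yes
(2) Closure: for all a,b ∈ H, (a+b) mod 6 ∈ H? Yes
(3) Inverses: for all a ∈ H, -a mod 6 ∈ H? Yes

Yes, H is a subgroup of ℤ_6


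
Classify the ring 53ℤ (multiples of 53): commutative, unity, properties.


53ℤ is a commutative ring under +,× but has no multiplicative identity (1 ∉ 53ℤ); it has no zero divisors, but without unity it is not an integral domain
Commutative: Yes
Integral domain: No
Has unity: No

53ℤ (multiples of 53): Commutative=Yes, Unity=No


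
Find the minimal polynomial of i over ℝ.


i satisfies x² + 1 = 0, irreducible over ℝ

Minimal polynomial: x² + 1


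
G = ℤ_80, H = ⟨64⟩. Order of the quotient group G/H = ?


|⟨64⟩| = n / gcd(64, 80) = 80 / 16 = 5
H is normal (ℤ_80 is abelian).
|G/H| = |G| / |H| = 80 / 5 = 16

|G/H| = 16


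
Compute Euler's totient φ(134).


Factor n: 134 = 2 × 67
φ(n) = n · ∏(1 - 1/p) over distinct primes p | n
φ(134) = 134 · (1 - 1/2) · (1 - 1/67) = 66

φ(134) = 66


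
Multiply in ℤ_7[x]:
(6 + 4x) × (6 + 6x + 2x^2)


Expand and collect like terms; reduce coefficients mod 7:
x^0: 6·6 = 36 ≡ 1 (mod 7)
x^1: 6·6 + 4·6 = 60 ≡ 4 (mod 7)
x^2: 6·2 + 4·6 = 36 ≡ 1 (mod 7)
x^3: 4·2 = 8 ≡ 1 (mod 7)
Result: 1 + 4x + x^2 + x^3

f · g = 1 + 4x + x^2 + x^3


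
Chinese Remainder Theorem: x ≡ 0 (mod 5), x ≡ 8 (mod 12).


m₁ = 5, m₂ = 12, gcd = 1, so CRT applies. M = m₁·m₂ = 60
Let M₁ = M/m₁ = 12, M₂ = M/m₂ = 5
Find y₁ ≡ M₁⁻¹ (mod m₁): 12⁻¹ ≡ 3 (mod 5)
Find y₂ ≡ M₂⁻¹ (mod m₂): 5⁻¹ ≡ 5 (mod 12)
x = a₁·M₁·y₁ + a₂·M₂·y₂ = 0·12·3 + 8·5·5 = 200
Reduce mod 60: x ≡ 20
Check: 20 mod 5 = 0 ✓, 20 mod 12 = 8 ✓

x ≡ 20 (mod 60)


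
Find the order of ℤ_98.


ℤ_n has n elements.

|ℤ_98| = 98


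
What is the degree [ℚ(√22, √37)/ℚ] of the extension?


[ℚ(√22,√37):ℚ] = [ℚ(√22,√37):ℚ(√22)]·[ℚ(√22):ℚ] = 2·2 = 4

[ℚ(√22, √37)/ℚ] = 4


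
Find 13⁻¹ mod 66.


Use the extended Euclidean algorithm to write 1 = 13·s + 66·t; then s mod 66 is the inverse.
Euclidean algorithm:
  13 = 0·66 + 13
  66 = 5·13 + 1
  13 = 13·1 + 0
gcd(13,66) = 1
Back-substitution gives: 13·(-5) + 66·(1) = 1
So 13⁻¹ ≡ -5 ≡ 61 (mod 66)
Check: 13 × 61 = 793 ≡ 1 (mod 66) ✓

13⁻¹ ≡ 61 (mod 66)


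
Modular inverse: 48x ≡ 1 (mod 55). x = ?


Use the extended Euclidean algorithm to write 1 = 48·s + 55·t; then s mod 55 is the inverse.
Euclidean algorithm:
  48 = 0·55 + 48
  55 = 1·48 + 7
  48 = 6·7 + 6
  7 = 1·6 + 1
  6 = 6·1 + 0
gcd(48,55) = 1
Back-substitution gives: 48·(-8) + 55·(7) = 1
So 48⁻¹ ≡ -8 ≡ 47 (mod 55)
Check: 48 × 47 = 2256 ≡ 1 (mod 55) ✓

48⁻¹ ≡ 47 (mod 55)


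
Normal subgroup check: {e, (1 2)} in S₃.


H = {e, (1 2)} in S₃
(1 3)(1 2)(1 3)⁻¹ = (2 3) ∉ {e, (1 2)}, so it is not normal

No, not a normal subgroup


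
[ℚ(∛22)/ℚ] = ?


∛22 has minimal polynomial x³ - 22 (irreducible over ℚ since 22 is not a perfect cube)

[ℚ(∛22)/ℚ] = 3


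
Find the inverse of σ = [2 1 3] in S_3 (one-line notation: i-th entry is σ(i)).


To find σ⁻¹, swap domain and range:
σ(1) = 2 → σ⁻¹(2) = 1
σ(2) = 1 → σ⁻¹(1) = 2
σ(3) = 3 → σ⁻¹(3) = 3

σ⁻¹ = [2 1 3]


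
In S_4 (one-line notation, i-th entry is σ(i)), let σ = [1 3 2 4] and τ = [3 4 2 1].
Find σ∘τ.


σ∘τ: apply τ first, then σ
1 →τ 3 →σ 2
2 →τ 4 →σ 4
3 →τ 2 →σ 3
4 →τ 1 →σ 1

σ∘τ = [2 4 3 1]


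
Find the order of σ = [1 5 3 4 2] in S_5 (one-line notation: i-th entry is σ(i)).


Cycle decomposition: (2 5)
Cycle lengths: 2
Order = lcm(2) = 2

ord(σ) = 2


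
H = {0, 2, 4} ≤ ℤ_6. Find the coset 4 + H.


4 + H = {4 + h (mod 6) : h ∈ H}
4+0=4, 4+2=0, 4+4=2
4 + H = {0, 2, 4} = 0 + H

4 + H = {0, 2, 4}


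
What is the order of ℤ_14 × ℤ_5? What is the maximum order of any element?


|ℤ_14 × ℤ_5| = 14 × 5 = 70
Max element order = lcm(14,5) = 70
Cyclic? Yes (gcd=1)

|ℤ_14×ℤ_5| = 70, max element order = 70


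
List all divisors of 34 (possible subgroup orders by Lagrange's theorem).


Lagrange's theorem: |H| divides |G|
|G| = 34
Divisors of 34: 1, 2, 17, 34

Possible subgroup orders: {1, 2, 17, 34}


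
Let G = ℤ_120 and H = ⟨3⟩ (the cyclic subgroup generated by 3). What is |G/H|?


|⟨3⟩| = n / gcd(3, 120) = 120 / 3 = 40
H is normal (ℤ_120 is abelian).
|G/H| = |G| / |H| = 120 / 40 = 3

|G/H| = 3


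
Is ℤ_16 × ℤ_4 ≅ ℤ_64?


Comparing ℤ_16 × ℤ_4 and ℤ_64:
gcd(16,4) = 4 ≠ 1. Max element order in ℤ_16×ℤ_4 is lcm(16,4) = 16 < 64, so it has no element of order 64

No, ℤ_16 × ℤ_4 ≇ ℤ_64


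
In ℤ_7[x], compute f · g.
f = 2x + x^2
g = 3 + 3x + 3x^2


Expand and collect like terms; reduce coefficients mod 7:
x^0: 0·3 = 0 ≡ 0 (mod 7)
x^1: 0·3 + 2·3 = 6 ≡ 6 (mod 7)
x^2: 0·3 + 2·3 + 1·3 = 9 ≡ 2 (mod 7)
x^3: 2·3 + 1·3 = 9 ≡ 2 (mod 7)
x^4: 1·3 = 3 ≡ 3 (mod 7)
Result: 6x + 2x^2 + 2x^3 + 3x^4

f · g = 6x + 2x^2 + 2x^3 + 3x^4


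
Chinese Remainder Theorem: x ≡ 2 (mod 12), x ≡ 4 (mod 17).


m₁ = 12, m₂ = 17, gcd = 1, so CRT applies. M = m₁·m₂ = 204
Let M₁ = M/m₁ = 17, M₂ = M/m₂ = 12
Find y₁ ≡ M₁⁻¹ (mod m₁): 17⁻¹ ≡ 5 (mod 12)
Find y₂ ≡ M₂⁻¹ (mod m₂): 12⁻¹ ≡ 10 (mod 17)
x = a₁·M₁·y₁ + a₂·M₂·y₂ = 2·17·5 + 4·12·10 = 650
Reduce mod 204: x ≡ 38
Check: 38 mod 12 = 2 ✓, 38 mod 17 = 4 ✓

x ≡ 38 (mod 204)
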